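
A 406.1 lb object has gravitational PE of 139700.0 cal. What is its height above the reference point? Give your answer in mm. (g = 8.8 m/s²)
PE = mgh → h = PE/(mg) = 5.845e+05 J / (184.2 kg × 8.8 m/s²) = 360.6 m = 360600.0 mm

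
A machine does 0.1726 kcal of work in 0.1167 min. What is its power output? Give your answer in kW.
P = W/t = 722.2 J / 7.002 s = 103.1 W = 0.1031 kW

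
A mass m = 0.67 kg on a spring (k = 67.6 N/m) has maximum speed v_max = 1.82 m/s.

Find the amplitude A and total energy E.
½mv²_max = ½kA² → A = v_max√(m/k) = 1.82×√(0.67/67.6) = 0.1812 m = 18.12 cm
E = ½mv²_max = ½×0.67×1.82² = 1.11 J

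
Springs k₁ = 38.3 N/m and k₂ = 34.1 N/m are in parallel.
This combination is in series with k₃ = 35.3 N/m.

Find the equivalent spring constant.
k₁₂ = k₁ + k₂ = 72.4 N/m (parallel)
1/k_eq = 1/k₁₂ + 1/k₃ → k_eq = 23.73 N/m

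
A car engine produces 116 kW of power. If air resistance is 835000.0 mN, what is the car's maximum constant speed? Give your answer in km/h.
P = Fv → v = P/F = 116000 W / 835 N = 138.9 m/s = 500.1 km/h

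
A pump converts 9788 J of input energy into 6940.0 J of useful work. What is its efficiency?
η = W_out/W_in = 6940.0/9788 = 0.709 = 70.9%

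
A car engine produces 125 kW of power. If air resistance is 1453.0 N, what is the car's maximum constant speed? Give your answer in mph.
P = Fv → v = P/F = 125000 W / 1453 N = 86.03 m/s = 192.4 mph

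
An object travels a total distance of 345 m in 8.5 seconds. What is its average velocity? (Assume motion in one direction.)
v_avg = Δd / Δt = 345 / 8.5 = 40.59 m/s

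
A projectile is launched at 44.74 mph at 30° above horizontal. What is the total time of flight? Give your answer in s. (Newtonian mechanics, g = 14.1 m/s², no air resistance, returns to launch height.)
T = 2v₀sin(θ)/g (with unit conversion) = 1.418 s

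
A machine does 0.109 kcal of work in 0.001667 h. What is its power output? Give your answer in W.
P = W/t = 456.1 J / 6.001 s = 75.99 W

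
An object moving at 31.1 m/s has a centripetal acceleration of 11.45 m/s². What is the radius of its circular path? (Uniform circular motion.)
r = v²/a_c = 31.1²/11.45 = 84.47 m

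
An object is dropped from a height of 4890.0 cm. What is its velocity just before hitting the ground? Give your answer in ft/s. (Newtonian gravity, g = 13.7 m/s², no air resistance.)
v = √(2gh) (with unit conversion) = 120.1 ft/s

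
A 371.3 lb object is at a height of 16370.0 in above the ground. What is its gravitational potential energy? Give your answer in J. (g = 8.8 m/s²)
PE = mgh = 168.4 kg × 8.8 m/s² × 415.8 m = 6.162e+05 J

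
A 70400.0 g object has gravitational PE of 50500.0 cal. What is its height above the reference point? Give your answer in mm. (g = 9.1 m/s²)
PE = mgh → h = PE/(mg) = 2.113e+05 J / (70.4 kg × 9.1 m/s²) = 329.8 m = 329800.0 mm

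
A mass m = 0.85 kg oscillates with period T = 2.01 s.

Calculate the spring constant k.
T = 2π√(m/k) → k = m(2π/T)² = 0.85×(2π/2.01)² = 8.306 N/m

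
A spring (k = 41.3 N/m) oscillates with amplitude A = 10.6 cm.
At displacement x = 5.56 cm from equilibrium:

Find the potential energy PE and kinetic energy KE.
E_total = ½kA² = ½×41.3×(0.106)² = 0.232 J
PE = ½kx² = ½×41.3×(0.0556)² = 0.06384 J
KE = E_total − PE = 0.1682 J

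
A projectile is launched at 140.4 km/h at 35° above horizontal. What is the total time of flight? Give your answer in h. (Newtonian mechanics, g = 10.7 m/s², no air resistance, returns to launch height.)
T = 2v₀sin(θ)/g (with unit conversion) = 0.001161 h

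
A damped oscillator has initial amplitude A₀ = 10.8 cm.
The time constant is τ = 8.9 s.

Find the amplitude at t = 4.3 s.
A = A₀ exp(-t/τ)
A = A₀ exp(−t/τ) = 10.8×exp(−4.3/8.9) = 6.662 cm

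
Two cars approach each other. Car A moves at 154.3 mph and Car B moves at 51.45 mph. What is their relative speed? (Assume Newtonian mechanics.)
v_rel = v_A + v_B = 154.3 + 51.45 = 205.8 mph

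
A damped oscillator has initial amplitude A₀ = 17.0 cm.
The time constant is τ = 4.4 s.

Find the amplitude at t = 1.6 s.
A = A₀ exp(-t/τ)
A = A₀ exp(−t/τ) = 17.0×exp(−1.6/4.4) = 11.82 cm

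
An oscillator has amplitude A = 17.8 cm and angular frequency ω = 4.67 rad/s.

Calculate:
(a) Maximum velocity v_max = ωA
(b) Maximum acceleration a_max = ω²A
v_max = ωA = 4.67×0.178 = 0.8313 m/s
a_max = ω²A = 4.67²×0.178 = 3.882 m/s²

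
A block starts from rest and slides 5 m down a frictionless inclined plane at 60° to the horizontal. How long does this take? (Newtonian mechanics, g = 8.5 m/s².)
a = g sin(θ) = 8.5 × sin(60°) = 7.36 m/s²
t = √(2d/a) = √(2 × 5 / 7.36) = 1.17 s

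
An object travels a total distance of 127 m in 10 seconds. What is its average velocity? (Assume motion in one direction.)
v_avg = Δd / Δt = 127 / 10 = 12.7 m/s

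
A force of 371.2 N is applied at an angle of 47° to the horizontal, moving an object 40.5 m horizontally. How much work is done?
W = Fd cosθ = 371.2×40.5×cos(47°) = 10253.0 J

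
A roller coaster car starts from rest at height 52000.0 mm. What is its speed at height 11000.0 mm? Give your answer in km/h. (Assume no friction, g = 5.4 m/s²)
mgh₁ = ½mv₂² + mgh₂ → v₂ = √(2g(h₁−h₂)) = √(2×5.4×(52−11)) = 21.04 m/s = 75.75 km/h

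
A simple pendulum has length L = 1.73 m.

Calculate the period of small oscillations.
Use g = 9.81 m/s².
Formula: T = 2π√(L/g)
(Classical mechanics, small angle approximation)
T = 2π√(L/g) = 2π√(1.73/9.81) = 2.639 s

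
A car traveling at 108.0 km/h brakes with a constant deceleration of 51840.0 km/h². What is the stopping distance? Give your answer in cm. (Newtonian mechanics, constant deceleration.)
d = v₀² / (2a) (with unit conversion) = 11250.0 cm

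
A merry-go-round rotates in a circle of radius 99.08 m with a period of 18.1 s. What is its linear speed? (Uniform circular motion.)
v = 2πr/T = 2π×99.08/18.1 = 34.39 m/s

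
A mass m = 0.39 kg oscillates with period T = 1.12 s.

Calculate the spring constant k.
T = 2π√(m/k) → k = m(2π/T)² = 0.39×(2π/1.12)² = 12.27 N/m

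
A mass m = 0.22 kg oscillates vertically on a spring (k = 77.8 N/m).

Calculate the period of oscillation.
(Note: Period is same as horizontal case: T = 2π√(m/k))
T = 2π√(m/k) = 2π√(0.22/77.8) = 0.3341 s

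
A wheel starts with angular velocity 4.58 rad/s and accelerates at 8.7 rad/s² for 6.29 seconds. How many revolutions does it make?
θ = ω₀t + ½αt² = 4.58×6.29 + ½×8.7×6.29² = 200.91 rad
Revolutions = θ/(2π) = 200.91/(2π) = 31.98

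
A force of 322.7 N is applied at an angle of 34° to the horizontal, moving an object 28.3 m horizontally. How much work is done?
W = Fd cosθ = 322.7×28.3×cos(34°) = 7571.1 J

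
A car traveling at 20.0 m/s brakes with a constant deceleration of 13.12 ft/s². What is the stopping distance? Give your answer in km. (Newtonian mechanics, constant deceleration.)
d = v₀² / (2a) (with unit conversion) = 0.05001 km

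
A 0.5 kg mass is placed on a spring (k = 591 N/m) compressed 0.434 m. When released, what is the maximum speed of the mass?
½kx² = ½mv² → v = x√(k/m) = 0.434×√(591/0.5) = 14.92 m/s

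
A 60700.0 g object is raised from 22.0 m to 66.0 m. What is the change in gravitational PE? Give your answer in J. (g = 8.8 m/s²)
ΔPE = mg(h₂ − h₁) = 60.7 kg × 8.8 m/s² × (66 − 22) m = 2.35e+04 J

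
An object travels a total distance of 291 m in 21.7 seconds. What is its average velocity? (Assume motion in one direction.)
v_avg = Δd / Δt = 291 / 21.7 = 13.41 m/s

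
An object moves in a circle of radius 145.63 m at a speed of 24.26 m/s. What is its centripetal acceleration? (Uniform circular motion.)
a_c = v²/r = 24.26²/145.63 = 588.548/145.63 = 4.04 m/s²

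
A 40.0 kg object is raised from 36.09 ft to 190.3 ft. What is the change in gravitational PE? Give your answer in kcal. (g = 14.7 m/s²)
ΔPE = mg(h₂ − h₁) = 40 kg × 14.7 m/s² × (58 − 11) m = 2.764e+04 J = 6.606 kcal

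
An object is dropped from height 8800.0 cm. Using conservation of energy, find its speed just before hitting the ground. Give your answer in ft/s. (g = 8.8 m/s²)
mgh = ½mv² → v = √(2gh) = √(2×8.8×88) = 39.35 m/s = 129.1 ft/s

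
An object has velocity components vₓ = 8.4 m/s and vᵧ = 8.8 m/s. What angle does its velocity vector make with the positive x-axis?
θ = arctan(vᵧ/vₓ) = arctan(8.8/8.4) = 46.33°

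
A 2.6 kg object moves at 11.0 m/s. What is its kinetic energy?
KE = ½mv² = ½×2.6×11.0² = 157.3 J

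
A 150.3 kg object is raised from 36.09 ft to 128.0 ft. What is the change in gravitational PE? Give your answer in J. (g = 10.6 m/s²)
ΔPE = mg(h₂ − h₁) = 150.3 kg × 10.6 m/s² × (39.01 − 11) m = 4.463e+04 J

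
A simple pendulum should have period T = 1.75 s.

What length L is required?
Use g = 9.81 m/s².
T = 2π√(L/g) → L = g(T/2π)² = 9.81×(1.75/2π)² = 0.761 m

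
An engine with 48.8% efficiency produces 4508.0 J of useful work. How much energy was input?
W_in = W_out/η = 4508.0/0.488 = 9237.7 J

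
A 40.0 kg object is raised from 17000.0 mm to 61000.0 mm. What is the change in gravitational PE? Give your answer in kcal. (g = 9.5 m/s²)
ΔPE = mg(h₂ − h₁) = 40 kg × 9.5 m/s² × (61 − 17) m = 1.672e+04 J = 3.996 kcal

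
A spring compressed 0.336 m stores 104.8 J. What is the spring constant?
PE = ½kx² → k = 2PE/x² = 2×104.8/0.336² = 1857.0 N/m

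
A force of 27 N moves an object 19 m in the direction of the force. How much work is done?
W = Fd = 27×19 = 513.0 J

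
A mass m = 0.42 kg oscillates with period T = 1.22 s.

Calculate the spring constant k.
T = 2π√(m/k) → k = m(2π/T)² = 0.42×(2π/1.22)² = 11.14 N/m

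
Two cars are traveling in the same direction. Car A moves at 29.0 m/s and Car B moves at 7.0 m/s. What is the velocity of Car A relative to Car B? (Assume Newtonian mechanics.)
v_rel = v_A - v_B = 29.0 - 7.0 = 22.0 m/s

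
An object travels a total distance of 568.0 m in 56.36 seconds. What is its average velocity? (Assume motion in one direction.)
v_avg = Δd / Δt = 568.0 / 56.36 = 10.08 m/s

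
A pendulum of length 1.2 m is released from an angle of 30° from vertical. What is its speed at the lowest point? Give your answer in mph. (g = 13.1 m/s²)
h = L(1 − cosθ) = 1.2×(1 − cos30°) = 0.1608 m
v = √(2gh) = √(2×13.1×0.1608) = 2.052 m/s = 4.591 mph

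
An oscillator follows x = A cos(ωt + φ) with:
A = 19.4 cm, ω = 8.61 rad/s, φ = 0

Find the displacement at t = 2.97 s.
x = A cos(ωt + φ) = 19.4×cos(8.61×2.97 + 0) = 17.56 cm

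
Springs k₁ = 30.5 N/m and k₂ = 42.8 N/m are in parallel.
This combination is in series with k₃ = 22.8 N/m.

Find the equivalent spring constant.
k₁₂ = k₁ + k₂ = 73.3 N/m (parallel)
1/k_eq = 1/k₁₂ + 1/k₃ → k_eq = 17.39 N/m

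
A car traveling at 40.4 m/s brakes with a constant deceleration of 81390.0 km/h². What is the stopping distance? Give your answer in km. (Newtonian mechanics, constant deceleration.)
d = v₀² / (2a) (with unit conversion) = 0.1299 km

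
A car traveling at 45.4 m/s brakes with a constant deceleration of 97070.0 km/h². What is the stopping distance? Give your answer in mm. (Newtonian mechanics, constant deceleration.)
d = v₀² / (2a) (with unit conversion) = 137600.0 mm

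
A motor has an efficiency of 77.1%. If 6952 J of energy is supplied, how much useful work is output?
W_out = η × W_in = 0.771 × 6952 = 5360.0 J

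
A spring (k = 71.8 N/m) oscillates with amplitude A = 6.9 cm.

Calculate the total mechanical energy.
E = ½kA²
E = ½kA² = ½×71.8×(0.069)² = 0.1709 J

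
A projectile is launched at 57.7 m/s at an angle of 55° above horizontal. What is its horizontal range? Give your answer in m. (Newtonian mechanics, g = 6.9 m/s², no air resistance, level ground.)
R = v₀² sin(2θ) / g = 453.4 m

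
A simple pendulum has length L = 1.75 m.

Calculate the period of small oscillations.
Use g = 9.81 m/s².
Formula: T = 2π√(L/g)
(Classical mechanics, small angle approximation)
T = 2π√(L/g) = 2π√(1.75/9.81) = 2.654 s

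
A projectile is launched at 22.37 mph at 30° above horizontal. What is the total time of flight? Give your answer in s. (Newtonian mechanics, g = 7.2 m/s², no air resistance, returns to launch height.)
T = 2v₀sin(θ)/g (with unit conversion) = 1.389 s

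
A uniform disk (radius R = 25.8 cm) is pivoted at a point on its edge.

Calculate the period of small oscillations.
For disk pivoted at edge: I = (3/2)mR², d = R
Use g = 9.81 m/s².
I/m = (3/2)R² = 0.09985 m²; d = R = 0.258 m
T = 2π√((3/2)R²/(gR)) = 2π√(3R/(2g)) = 1.248 s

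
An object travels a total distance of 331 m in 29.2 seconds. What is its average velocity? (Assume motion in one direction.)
v_avg = Δd / Δt = 331 / 29.2 = 11.34 m/s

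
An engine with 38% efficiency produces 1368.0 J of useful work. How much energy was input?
W_in = W_out/η = 1368.0/0.38 = 3600.0 J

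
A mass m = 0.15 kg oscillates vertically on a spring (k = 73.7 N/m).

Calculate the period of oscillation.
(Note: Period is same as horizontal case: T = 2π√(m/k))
T = 2π√(m/k) = 2π√(0.15/73.7) = 0.2835 s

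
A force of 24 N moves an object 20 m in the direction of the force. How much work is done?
W = Fd = 24×20 = 480.0 J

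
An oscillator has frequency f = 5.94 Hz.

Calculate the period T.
T = 1/f = 1/5.94 = 0.1684 s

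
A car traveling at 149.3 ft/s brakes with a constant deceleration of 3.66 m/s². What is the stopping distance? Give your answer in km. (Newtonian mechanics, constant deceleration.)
d = v₀² / (2a) (with unit conversion) = 0.2829 km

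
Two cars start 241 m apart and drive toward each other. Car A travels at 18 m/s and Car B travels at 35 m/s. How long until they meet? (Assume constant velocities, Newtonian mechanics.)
Combined speed: v_combined = 18 + 35 = 53 m/s
Time to meet: t = d/53 = 241/53 = 4.55 s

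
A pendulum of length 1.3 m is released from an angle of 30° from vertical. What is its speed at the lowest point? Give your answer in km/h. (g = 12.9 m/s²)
h = L(1 − cosθ) = 1.3×(1 − cos30°) = 0.1742 m
v = √(2gh) = √(2×12.9×0.1742) = 2.12 m/s = 7.631 km/h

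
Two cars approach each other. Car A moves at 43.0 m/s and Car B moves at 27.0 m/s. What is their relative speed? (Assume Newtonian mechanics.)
v_rel = v_A + v_B = 43.0 + 27.0 = 70.0 m/s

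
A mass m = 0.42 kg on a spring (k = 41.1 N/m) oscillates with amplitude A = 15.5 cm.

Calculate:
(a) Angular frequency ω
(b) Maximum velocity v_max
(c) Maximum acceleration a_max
ω = √(k/m) = √(41.1/0.42) = 9.892 rad/s
v_max = ωA = 9.892×0.155 = 1.533 m/s
a_max = ω²A = 9.892²×0.155 = 15.17 m/s²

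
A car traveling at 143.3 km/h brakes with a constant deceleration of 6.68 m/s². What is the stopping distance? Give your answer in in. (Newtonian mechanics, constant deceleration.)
d = v₀² / (2a) (with unit conversion) = 4669.0 in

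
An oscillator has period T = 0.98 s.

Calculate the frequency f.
f = 1/T = 1/0.98 = 1.02 Hz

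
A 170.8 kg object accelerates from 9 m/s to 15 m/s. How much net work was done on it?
W_net = ΔKE = ½m(v₂² − v₁²) = ½×170.8×(15² − 9²) = 12297.6 J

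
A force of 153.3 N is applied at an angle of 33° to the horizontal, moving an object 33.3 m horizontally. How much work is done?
W = Fd cosθ = 153.3×33.3×cos(33°) = 4281.3 J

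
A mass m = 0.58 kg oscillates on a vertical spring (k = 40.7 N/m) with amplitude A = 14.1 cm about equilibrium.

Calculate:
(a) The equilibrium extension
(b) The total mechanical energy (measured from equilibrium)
x_eq = mg/k = 0.58×9.81/40.7 = 0.1398 m = 13.98 cm
E = ½kA² = ½×40.7×(0.141)² = 0.4046 J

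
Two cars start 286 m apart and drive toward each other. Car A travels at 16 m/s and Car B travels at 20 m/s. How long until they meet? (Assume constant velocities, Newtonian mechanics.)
Combined speed: v_combined = 16 + 20 = 36 m/s
Time to meet: t = d/36 = 286/36 = 7.94 s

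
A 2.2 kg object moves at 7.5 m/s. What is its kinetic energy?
KE = ½mv² = ½×2.2×7.5² = 61.875 J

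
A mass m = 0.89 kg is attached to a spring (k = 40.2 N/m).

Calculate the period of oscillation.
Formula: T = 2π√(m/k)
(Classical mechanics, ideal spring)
T = 2π√(m/k) = 2π√(0.89/40.2) = 0.9349 s; f = 1/T = 1.07 Hz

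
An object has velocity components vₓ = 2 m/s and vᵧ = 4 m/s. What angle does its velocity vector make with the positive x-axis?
θ = arctan(vᵧ/vₓ) = arctan(4/2) = 63.43°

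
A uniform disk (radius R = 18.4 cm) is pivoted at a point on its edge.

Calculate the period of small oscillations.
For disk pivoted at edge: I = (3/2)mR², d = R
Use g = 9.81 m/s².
I/m = (3/2)R² = 0.05078 m²; d = R = 0.184 m
T = 2π√((3/2)R²/(gR)) = 2π√(3R/(2g)) = 1.054 s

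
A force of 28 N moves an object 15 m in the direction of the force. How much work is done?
W = Fd = 28×15 = 420.0 J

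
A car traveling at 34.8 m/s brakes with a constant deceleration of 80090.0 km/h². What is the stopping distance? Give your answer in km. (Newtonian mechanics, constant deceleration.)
d = v₀² / (2a) (with unit conversion) = 0.09798 km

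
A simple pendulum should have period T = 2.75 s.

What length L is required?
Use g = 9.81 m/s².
T = 2π√(L/g) → L = g(T/2π)² = 9.81×(2.75/2π)² = 1.879 m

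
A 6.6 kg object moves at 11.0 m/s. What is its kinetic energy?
KE = ½mv² = ½×6.6×11.0² = 399.3 J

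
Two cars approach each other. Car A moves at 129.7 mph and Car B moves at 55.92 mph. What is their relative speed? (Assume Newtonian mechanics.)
v_rel = v_A + v_B = 129.7 + 55.92 = 185.6 mph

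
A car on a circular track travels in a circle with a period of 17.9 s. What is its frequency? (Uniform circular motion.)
f = 1/T = 1/17.9 = 0.0559 Hz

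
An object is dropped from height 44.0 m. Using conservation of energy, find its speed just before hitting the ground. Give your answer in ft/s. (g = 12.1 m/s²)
mgh = ½mv² → v = √(2gh) = √(2×12.1×44) = 32.63 m/s = 107.1 ft/s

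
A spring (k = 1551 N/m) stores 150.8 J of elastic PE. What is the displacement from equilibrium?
PE = ½kx² → x = √(2PE/k) = √(2×150.8/1551) = 0.441 m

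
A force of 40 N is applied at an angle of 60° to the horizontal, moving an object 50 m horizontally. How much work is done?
W = Fd cosθ = 40×50×cos(60°) = 1000.0 J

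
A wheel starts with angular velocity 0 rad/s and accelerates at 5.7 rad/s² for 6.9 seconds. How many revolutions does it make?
θ = ω₀t + ½αt² = 0×6.9 + ½×5.7×6.9² = 135.69 rad
Revolutions = θ/(2π) = 135.69/(2π) = 21.6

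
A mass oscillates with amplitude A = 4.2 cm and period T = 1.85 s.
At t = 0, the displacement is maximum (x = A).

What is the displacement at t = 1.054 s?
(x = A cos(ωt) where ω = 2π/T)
ω = 2π/T = 2π/1.85 = 3.396 rad/s
x = A cos(ωt) = 4.2×cos(3.396×1.054) = -3.803 cm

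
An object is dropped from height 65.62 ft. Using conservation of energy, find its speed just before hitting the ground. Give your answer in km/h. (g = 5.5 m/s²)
mgh = ½mv² → v = √(2gh) = √(2×5.5×20) = 14.83 m/s = 53.4 km/h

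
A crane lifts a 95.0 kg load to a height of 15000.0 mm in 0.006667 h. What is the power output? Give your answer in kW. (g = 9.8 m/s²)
W = mgh = 95×9.8×15 = 1.397e+04 J
P = W/t = 1.397e+04/24 = 581.8 W = 0.5818 kW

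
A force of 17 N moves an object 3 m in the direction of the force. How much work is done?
W = Fd = 17×3 = 51.0 J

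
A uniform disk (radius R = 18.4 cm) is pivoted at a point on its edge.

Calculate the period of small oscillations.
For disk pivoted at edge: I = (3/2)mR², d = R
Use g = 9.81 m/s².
I/m = (3/2)R² = 0.05078 m²; d = R = 0.184 m
T = 2π√((3/2)R²/(gR)) = 2π√(3R/(2g)) = 1.054 s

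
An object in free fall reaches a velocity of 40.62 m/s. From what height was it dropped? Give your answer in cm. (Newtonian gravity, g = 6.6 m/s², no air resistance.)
h = v²/(2g) (with unit conversion) = 12500.0 cm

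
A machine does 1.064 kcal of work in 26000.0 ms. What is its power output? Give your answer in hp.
P = W/t = 4452 J / 26 s = 171.2 W = 0.2296 hp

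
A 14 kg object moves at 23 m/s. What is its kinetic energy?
KE = ½mv² = ½×14×23² = 3703.0 J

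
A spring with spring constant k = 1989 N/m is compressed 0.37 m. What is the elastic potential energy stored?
PE = ½kx² = ½×1989×0.37² = 136.1 J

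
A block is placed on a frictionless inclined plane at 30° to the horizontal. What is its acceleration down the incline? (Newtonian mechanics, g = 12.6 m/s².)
a = g sin(θ) = 12.6 × sin(30°) = 12.6 × 0.5 = 6.3 m/s²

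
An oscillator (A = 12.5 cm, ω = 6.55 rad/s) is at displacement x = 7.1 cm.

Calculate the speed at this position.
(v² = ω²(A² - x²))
v = ω√(A² − x²) = 6.55×√(0.125² − 0.071²) = 0.6739 m/s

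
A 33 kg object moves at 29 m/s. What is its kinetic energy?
KE = ½mv² = ½×33×29² = 13876.5 J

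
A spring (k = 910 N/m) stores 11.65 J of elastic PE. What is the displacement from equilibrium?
PE = ½kx² → x = √(2PE/k) = √(2×11.65/910) = 0.16 m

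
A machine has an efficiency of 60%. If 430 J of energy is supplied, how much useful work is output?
W_out = η × W_in = 0.6 × 430 = 258.0 J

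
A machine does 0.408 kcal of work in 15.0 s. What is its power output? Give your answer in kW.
P = W/t = 1707 J / 15 s = 113.8 W = 0.1138 kW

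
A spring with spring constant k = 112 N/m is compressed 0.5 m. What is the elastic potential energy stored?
PE = ½kx² = ½×112×0.5² = 14.0 J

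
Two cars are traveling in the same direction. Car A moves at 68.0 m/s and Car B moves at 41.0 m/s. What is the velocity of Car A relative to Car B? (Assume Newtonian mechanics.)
v_rel = v_A - v_B = 68.0 - 41.0 = 27.0 m/s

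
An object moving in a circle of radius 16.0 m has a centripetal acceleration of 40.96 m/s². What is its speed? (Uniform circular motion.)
v = √(a_c × r) = √(40.96 × 16.0) = 25.6 m/s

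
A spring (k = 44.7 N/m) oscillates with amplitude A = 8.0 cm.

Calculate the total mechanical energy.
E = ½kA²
E = ½kA² = ½×44.7×(0.08)² = 0.143 J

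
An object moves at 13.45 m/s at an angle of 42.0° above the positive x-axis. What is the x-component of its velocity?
vₓ = v cos(θ) = 13.45 × cos(42.0°) = 10.0 m/s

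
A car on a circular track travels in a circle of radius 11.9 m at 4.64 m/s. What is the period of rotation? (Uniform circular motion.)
T = 2πr/v = 2π×11.9/4.64 = 16.11 s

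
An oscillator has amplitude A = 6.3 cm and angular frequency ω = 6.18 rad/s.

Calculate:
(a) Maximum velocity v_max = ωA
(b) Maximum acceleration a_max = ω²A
v_max = ωA = 6.18×0.063 = 0.3893 m/s
a_max = ω²A = 6.18²×0.063 = 2.406 m/s²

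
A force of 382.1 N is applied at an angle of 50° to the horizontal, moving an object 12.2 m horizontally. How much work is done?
W = Fd cosθ = 382.1×12.2×cos(50°) = 2996.4 J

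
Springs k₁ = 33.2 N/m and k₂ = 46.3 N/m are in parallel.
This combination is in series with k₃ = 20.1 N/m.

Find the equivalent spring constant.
k₁₂ = k₁ + k₂ = 79.5 N/m (parallel)
1/k_eq = 1/k₁₂ + 1/k₃ → k_eq = 16.04 N/m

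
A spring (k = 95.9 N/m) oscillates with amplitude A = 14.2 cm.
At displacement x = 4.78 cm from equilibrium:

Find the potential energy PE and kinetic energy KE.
E_total = ½kA² = ½×95.9×(0.142)² = 0.9669 J
PE = ½kx² = ½×95.9×(0.0478)² = 0.1096 J
KE = E_total − PE = 0.8573 J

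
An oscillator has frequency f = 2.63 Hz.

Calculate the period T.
T = 1/f = 1/2.63 = 0.3802 s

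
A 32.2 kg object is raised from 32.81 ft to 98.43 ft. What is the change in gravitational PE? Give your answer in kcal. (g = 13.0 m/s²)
ΔPE = mg(h₂ − h₁) = 32.2 kg × 13.0 m/s² × (30 − 10) m = 8372 J = 2.001 kcal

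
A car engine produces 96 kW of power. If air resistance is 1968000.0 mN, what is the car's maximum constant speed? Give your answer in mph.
P = Fv → v = P/F = 96000 W / 1968 N = 48.78 m/s = 109.1 mph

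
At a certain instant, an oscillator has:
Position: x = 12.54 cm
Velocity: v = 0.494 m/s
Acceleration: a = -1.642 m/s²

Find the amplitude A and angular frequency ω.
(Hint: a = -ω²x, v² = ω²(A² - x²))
a = −ω²x → ω = √(|a|/x) = √(1.642/0.1254) = 3.619 rad/s
v² = ω²(A² − x²) → A = √(x² + v²/ω²) = √(0.1254² + 0.494²/3.619²) = 0.1854 m = 18.54 cm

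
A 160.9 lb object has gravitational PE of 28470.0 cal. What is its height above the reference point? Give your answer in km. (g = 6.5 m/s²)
PE = mgh → h = PE/(mg) = 1.191e+05 J / (72.98 kg × 6.5 m/s²) = 251.1 m = 0.2511 km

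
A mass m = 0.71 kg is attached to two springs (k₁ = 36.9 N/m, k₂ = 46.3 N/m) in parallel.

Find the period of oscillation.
k_eq = k₁+k₂ = 83.2 N/m
T = 2π√(m/k_eq) = 2π√(0.71/83.2) = 0.5804 s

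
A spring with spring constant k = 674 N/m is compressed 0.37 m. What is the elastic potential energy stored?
PE = ½kx² = ½×674×0.37² = 46.14 J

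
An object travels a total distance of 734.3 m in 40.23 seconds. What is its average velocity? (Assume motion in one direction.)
v_avg = Δd / Δt = 734.3 / 40.23 = 18.25 m/s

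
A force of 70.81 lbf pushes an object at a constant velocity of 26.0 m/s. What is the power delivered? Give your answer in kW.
P = Fv = 315 N × 26 m/s = 8189 W = 8.189 kW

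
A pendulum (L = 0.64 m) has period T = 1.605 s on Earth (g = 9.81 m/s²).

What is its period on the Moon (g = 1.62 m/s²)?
T = 2π√(L/g), so T_moon/T_earth = √(g_earth/g_moon)
T_moon = 2π√(0.64/1.62) = 3.949 s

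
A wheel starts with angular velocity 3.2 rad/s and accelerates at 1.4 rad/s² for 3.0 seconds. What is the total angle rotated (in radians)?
θ = ω₀t + ½αt² = 3.2×3.0 + ½×1.4×3.0² = 15.9 rad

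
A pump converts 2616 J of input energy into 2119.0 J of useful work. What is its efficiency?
η = W_out/W_in = 2119.0/2616 = 0.81 = 81.0%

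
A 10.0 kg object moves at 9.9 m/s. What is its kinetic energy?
KE = ½mv² = ½×10.0×9.9² = 490.05 J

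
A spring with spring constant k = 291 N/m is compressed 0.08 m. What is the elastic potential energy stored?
PE = ½kx² = ½×291×0.08² = 0.9312 J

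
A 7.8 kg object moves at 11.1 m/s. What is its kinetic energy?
KE = ½mv² = ½×7.8×11.1² = 480.519 J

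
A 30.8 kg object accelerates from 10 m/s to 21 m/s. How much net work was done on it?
W_net = ΔKE = ½m(v₂² − v₁²) = ½×30.8×(21² − 10²) = 5251.4 J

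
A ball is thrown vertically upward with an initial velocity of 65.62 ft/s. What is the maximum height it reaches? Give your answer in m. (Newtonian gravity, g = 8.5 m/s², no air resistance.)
h_max = v₀²/(2g) (with unit conversion) = 23.53 m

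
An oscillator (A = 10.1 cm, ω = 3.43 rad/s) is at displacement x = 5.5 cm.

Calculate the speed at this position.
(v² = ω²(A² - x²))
v = ω√(A² − x²) = 3.43×√(0.101² − 0.055²) = 0.2906 m/s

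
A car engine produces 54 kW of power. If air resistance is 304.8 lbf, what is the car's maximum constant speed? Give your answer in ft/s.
P = Fv → v = P/F = 54000 W / 1356 N = 39.83 m/s = 130.7 ft/s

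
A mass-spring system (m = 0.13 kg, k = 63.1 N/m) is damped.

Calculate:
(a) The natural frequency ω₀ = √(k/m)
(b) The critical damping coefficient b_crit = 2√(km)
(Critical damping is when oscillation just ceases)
ω₀ = √(k/m) = √(63.1/0.13) = 22.03 rad/s
b_crit = 2√(km) = 2√(63.1×0.13) = 5.728 kg/s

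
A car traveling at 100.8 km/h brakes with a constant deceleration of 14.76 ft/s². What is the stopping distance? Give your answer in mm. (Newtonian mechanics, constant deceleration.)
d = v₀² / (2a) (with unit conversion) = 87130.0 mm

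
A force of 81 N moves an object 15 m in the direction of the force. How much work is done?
W = Fd = 81×15 = 1215.0 J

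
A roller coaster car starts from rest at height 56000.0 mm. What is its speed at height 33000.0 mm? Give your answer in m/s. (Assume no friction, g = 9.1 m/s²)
mgh₁ = ½mv₂² + mgh₂ → v₂ = √(2g(h₁−h₂)) = √(2×9.1×(56−33)) = 20.46 m/s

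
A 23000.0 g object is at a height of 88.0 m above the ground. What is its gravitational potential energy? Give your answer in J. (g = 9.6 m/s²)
PE = mgh = 23 kg × 9.6 m/s² × 88 m = 1.943e+04 J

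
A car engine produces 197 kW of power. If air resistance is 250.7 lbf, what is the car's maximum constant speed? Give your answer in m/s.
P = Fv → v = P/F = 197000 W / 1115 N = 176.7 m/s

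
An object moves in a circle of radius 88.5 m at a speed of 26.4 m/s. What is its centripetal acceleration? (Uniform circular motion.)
a_c = v²/r = 26.4²/88.5 = 696.96/88.5 = 7.88 m/s²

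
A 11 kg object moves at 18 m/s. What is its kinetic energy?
KE = ½mv² = ½×11×18² = 1782.0 J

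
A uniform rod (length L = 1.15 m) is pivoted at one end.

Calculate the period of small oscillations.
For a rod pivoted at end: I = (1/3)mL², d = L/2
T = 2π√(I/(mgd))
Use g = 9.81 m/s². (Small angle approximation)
I/m = (1/3)L² = 0.4408 m²; d = L/2 = 0.575 m
T = 2π√(I/(mgd)) = 2π√(0.4408/(9.81×0.575)) = 1.757 s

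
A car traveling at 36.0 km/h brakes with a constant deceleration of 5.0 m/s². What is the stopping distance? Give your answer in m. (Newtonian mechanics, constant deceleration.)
d = v₀² / (2a) (with unit conversion) = 10.0 m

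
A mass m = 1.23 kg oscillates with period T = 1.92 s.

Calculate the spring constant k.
T = 2π√(m/k) → k = m(2π/T)² = 1.23×(2π/1.92)² = 13.17 N/m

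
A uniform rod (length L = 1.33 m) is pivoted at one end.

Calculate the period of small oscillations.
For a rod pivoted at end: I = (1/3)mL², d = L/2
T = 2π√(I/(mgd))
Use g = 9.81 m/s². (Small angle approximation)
I/m = (1/3)L² = 0.5896 m²; d = L/2 = 0.665 m
T = 2π√(I/(mgd)) = 2π√(0.5896/(9.81×0.665)) = 1.889 s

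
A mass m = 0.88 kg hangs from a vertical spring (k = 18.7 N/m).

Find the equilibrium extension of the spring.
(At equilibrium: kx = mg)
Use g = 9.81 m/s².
x_eq = mg/k = 0.88×9.81/18.7 = 0.4616 m = 46.16 cm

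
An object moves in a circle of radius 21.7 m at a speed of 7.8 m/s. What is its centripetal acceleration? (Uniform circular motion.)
a_c = v²/r = 7.8²/21.7 = 60.84/21.7 = 2.8 m/s²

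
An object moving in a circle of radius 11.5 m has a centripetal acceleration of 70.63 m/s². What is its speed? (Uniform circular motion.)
v = √(a_c × r) = √(70.63 × 11.5) = 28.5 m/s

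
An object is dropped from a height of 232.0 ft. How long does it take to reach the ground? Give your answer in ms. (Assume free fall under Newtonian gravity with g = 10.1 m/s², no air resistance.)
t = √(2h/g) (with unit conversion) = 3742.0 ms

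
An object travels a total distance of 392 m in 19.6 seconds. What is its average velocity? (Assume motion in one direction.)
v_avg = Δd / Δt = 392 / 19.6 = 20.0 m/s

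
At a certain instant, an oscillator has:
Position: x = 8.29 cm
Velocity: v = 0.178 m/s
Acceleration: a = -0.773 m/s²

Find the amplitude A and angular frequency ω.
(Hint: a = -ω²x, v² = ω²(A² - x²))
a = −ω²x → ω = √(|a|/x) = √(0.773/0.0829) = 3.054 rad/s
v² = ω²(A² − x²) → A = √(x² + v²/ω²) = √(0.0829² + 0.178²/3.054²) = 0.1013 m = 10.13 cm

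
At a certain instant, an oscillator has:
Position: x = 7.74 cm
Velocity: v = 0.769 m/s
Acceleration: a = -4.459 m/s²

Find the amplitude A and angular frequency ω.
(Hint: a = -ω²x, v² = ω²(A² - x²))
a = −ω²x → ω = √(|a|/x) = √(4.459/0.0774) = 7.59 rad/s
v² = ω²(A² − x²) → A = √(x² + v²/ω²) = √(0.0774² + 0.769²/7.59²) = 0.1275 m = 12.75 cm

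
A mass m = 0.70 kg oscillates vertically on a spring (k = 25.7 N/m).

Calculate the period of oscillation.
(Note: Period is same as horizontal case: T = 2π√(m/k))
T = 2π√(m/k) = 2π√(0.7/25.7) = 1.037 s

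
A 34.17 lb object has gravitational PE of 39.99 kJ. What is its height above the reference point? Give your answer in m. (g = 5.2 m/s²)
PE = mgh → h = PE/(mg) = 3.999e+04 J / (15.5 kg × 5.2 m/s²) = 496.2 m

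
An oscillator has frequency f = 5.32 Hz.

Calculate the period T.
T = 1/f = 1/5.32 = 0.188 s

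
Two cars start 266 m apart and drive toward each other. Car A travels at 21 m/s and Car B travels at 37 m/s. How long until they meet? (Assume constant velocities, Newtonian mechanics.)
Combined speed: v_combined = 21 + 37 = 58 m/s
Time to meet: t = d/58 = 266/58 = 4.59 s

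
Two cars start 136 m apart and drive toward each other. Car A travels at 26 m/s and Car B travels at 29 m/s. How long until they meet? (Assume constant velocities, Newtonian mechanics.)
Combined speed: v_combined = 26 + 29 = 55 m/s
Time to meet: t = d/55 = 136/55 = 2.47 s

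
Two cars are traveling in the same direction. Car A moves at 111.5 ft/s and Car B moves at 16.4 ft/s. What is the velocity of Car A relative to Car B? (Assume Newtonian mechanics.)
v_rel = v_A - v_B = 111.5 - 16.4 = 95.1 ft/s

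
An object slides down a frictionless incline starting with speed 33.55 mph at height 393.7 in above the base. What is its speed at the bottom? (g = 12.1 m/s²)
½mv₀² + mgh = ½mv² → v = √(v₀² + 2gh) = √(15² + 2×12.1×10) = 21.61 m/s = 48.34 mph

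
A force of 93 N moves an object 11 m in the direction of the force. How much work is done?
W = Fd = 93×11 = 1023.0 J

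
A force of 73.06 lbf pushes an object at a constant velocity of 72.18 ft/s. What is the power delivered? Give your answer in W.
P = Fv = 325 N × 22 m/s = 7150 W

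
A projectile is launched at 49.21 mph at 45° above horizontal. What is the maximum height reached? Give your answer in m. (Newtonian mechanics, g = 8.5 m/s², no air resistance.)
H = v₀²sin²(θ)/(2g) (with unit conversion) = 14.23 m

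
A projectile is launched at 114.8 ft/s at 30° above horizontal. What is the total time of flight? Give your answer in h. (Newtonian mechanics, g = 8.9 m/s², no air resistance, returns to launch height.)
T = 2v₀sin(θ)/g (with unit conversion) = 0.001092 h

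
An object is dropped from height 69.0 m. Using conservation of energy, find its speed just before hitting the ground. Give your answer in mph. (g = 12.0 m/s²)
mgh = ½mv² → v = √(2gh) = √(2×12.0×69) = 40.69 m/s = 91.03 mph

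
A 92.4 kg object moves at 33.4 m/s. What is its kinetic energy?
KE = ½mv² = ½×92.4×33.4² = 51538.87 J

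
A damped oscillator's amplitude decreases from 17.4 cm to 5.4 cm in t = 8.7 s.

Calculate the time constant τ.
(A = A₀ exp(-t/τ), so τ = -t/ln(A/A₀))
A/A₀ = 5.4/17.4 = 0.3103; ln(A/A₀) = -1.17
τ = −t/ln(A/A₀) = −8.7/-1.17 = 7.435 s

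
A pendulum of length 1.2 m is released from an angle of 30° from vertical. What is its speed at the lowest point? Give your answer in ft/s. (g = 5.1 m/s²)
h = L(1 − cosθ) = 1.2×(1 − cos30°) = 0.1608 m
v = √(2gh) = √(2×5.1×0.1608) = 1.281 m/s = 4.201 ft/s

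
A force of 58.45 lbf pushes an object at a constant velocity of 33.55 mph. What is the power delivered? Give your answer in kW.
P = Fv = 260 N × 15 m/s = 3900 W = 3.9 kW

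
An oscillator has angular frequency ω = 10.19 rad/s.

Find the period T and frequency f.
T = 2π/ω = 2π/10.19 = 0.6166 s; f = ω/2π = 1.622 Hz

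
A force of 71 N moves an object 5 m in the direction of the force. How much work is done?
W = Fd = 71×5 = 355.0 J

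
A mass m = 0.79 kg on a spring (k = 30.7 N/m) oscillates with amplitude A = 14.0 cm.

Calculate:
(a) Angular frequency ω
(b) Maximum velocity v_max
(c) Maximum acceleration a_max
ω = √(k/m) = √(30.7/0.79) = 6.234 rad/s
v_max = ωA = 6.234×0.14 = 0.8727 m/s
a_max = ω²A = 6.234²×0.14 = 5.441 m/s²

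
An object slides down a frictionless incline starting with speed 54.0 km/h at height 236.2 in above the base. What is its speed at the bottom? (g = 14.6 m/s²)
½mv₀² + mgh = ½mv² → v = √(v₀² + 2gh) = √(15² + 2×14.6×5.999) = 20 m/s = 72.02 km/h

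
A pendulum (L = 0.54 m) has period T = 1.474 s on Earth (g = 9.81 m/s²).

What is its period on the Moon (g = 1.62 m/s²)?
T = 2π√(L/g), so T_moon/T_earth = √(g_earth/g_moon)
T_moon = 2π√(0.54/1.62) = 3.628 s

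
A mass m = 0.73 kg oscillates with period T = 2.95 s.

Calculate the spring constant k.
T = 2π√(m/k) → k = m(2π/T)² = 0.73×(2π/2.95)² = 3.312 N/m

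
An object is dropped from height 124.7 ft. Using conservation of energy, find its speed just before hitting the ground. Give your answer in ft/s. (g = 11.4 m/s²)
mgh = ½mv² → v = √(2gh) = √(2×11.4×38.01) = 29.44 m/s = 96.58 ft/s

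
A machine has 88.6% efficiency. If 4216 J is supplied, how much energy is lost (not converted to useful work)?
W_out = η × W_in = 0.886×4216 = 3735.4 J
W_lost = W_in − W_out = 4216 − 3735.4 = 480.62 J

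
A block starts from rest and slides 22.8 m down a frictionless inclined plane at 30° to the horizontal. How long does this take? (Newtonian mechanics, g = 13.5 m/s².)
a = g sin(θ) = 13.5 × sin(30°) = 6.75 m/s²
t = √(2d/a) = √(2 × 22.8 / 6.75) = 2.6 s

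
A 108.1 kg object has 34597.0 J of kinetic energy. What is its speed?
KE = ½mv² → v = √(2KE/m) = √(2×34597.0/108.1) = 25.3 m/s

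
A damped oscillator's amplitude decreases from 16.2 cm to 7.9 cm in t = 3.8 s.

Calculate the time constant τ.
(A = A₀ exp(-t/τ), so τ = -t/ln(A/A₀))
A/A₀ = 7.9/16.2 = 0.4877; ln(A/A₀) = -0.7181
τ = −t/ln(A/A₀) = −3.8/-0.7181 = 5.291 s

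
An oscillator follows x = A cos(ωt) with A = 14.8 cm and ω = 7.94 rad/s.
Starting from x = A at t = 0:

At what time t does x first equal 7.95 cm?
cos(ωt) = x/A = 7.95/14.8 = 0.5372
ωt = arccos(0.5372) = 1.004 rad
t = 1.004/7.94 = 0.1264 s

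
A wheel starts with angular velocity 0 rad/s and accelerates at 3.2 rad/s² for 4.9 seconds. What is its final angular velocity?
ω = ω₀ + αt = 0 + 3.2 × 4.9 = 15.68 rad/s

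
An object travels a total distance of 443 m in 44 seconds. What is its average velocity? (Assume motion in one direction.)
v_avg = Δd / Δt = 443 / 44 = 10.07 m/s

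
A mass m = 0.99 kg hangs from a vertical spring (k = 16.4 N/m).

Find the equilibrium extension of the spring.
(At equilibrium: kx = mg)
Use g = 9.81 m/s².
x_eq = mg/k = 0.99×9.81/16.4 = 0.5922 m = 59.22 cm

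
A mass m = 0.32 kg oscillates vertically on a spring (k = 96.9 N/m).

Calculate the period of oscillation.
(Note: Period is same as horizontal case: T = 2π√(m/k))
T = 2π√(m/k) = 2π√(0.32/96.9) = 0.3611 s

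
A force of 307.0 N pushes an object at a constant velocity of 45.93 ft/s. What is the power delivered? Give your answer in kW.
P = Fv = 307 N × 14 m/s = 4298 W = 4.298 kW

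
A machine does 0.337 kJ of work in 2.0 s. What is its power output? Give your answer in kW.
P = W/t = 337 J / 2 s = 168.5 W = 0.1685 kW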